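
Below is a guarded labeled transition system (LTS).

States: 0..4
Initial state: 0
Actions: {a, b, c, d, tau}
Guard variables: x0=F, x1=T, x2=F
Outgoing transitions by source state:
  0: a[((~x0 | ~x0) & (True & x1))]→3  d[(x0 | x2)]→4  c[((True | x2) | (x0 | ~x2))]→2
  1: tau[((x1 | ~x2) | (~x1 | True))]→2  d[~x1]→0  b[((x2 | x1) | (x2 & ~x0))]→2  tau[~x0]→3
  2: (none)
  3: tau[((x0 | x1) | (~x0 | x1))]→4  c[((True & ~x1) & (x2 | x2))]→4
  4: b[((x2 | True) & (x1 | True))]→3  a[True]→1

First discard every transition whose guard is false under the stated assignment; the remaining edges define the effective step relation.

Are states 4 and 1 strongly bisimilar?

Refine partition for ~:
  P[0] = {{0,1,2,3,4}}
  P[1] = {{0},{1},{2},{3},{4}}
5 equivalence class(es) (converged in 2)
4∈{4}, 1∈{1}

Answer: NOT BISIMILAR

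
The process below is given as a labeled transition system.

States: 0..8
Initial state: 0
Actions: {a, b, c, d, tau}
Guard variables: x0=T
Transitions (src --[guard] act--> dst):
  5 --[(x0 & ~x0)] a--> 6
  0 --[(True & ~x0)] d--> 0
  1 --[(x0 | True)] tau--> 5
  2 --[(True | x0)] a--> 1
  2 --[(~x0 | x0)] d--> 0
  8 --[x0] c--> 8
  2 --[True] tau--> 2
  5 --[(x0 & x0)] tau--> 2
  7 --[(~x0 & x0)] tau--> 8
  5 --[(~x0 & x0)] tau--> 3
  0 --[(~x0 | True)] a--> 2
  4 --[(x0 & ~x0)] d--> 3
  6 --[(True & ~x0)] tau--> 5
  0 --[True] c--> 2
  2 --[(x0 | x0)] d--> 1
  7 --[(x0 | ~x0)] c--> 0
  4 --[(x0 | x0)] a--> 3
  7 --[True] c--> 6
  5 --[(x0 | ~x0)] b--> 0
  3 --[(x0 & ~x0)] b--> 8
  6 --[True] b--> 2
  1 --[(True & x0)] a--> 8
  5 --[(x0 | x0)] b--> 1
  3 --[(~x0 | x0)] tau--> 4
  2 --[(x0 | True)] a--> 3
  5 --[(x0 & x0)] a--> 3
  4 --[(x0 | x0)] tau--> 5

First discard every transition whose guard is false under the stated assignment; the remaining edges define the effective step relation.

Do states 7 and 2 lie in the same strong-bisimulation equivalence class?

Refine partition for ~:
  π0 = {{0,1,2,3,4,5,6,7,8}}
  π1 = {{0},{1,4},{2},{3},{5},{6},{7,8}}
  π2 = {{0},{1},{2},{3},{4},{5},{6},{7},{8}}
stable after 3 split(s): 9 block(s)
[7]={7}  [2]={2}

Answer: NOT BISIMILAR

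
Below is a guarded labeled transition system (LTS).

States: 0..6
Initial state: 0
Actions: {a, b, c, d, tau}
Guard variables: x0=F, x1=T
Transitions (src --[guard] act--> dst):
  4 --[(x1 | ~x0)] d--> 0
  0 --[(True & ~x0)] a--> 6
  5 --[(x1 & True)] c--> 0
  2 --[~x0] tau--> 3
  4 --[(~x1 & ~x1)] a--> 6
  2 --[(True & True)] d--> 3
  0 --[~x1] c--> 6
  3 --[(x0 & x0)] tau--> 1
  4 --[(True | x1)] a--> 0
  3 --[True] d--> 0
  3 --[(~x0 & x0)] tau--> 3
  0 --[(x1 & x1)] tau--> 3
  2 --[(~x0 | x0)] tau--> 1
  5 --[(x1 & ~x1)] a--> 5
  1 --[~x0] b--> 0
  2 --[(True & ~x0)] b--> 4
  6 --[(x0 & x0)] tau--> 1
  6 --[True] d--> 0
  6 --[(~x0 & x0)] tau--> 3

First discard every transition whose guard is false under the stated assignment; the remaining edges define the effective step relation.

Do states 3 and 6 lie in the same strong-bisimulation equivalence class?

Answer: BISIMILAR

Analysis:
Compute ~ classes (split until stable):
  P[0] = {{0,1,2,3,4,5,6}}
  P[1] = {{0},{1},{2},{3,6},{4},{5}}
Fixed point at round 2; 6 class(es).
[3]={3,6}  [6]={3,6}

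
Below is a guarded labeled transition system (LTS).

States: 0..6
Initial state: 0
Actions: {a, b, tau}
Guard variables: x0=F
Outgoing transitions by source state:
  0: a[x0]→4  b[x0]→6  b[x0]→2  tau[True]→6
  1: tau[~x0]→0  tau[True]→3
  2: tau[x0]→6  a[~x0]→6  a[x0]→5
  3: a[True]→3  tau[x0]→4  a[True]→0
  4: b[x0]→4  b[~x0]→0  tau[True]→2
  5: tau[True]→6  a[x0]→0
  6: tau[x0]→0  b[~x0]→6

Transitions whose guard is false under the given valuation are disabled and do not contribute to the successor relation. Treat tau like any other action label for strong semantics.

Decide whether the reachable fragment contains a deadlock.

R = {0,6}
  0: tau→6  [deg 1]
  6: b→6  [deg 1]

Answer: DEADLOCK-FREE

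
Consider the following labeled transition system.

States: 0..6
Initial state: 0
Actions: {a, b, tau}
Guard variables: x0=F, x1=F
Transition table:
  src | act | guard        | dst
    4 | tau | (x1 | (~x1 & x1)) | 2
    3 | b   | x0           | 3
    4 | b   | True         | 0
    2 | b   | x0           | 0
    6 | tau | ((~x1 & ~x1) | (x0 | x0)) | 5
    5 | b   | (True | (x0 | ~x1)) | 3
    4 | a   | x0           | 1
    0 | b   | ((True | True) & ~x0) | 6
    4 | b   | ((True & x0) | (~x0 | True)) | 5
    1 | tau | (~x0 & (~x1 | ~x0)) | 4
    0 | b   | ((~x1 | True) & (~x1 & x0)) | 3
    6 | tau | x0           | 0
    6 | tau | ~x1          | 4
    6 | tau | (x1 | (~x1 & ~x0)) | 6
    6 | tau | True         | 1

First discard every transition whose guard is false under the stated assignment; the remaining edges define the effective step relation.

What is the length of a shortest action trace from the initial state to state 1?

BFS to 1:
  depth 0: {0}
  depth 1: {6}
  depth 2: {1,4,5}
first hit 1 at d=2 via b·tau

Answer: 2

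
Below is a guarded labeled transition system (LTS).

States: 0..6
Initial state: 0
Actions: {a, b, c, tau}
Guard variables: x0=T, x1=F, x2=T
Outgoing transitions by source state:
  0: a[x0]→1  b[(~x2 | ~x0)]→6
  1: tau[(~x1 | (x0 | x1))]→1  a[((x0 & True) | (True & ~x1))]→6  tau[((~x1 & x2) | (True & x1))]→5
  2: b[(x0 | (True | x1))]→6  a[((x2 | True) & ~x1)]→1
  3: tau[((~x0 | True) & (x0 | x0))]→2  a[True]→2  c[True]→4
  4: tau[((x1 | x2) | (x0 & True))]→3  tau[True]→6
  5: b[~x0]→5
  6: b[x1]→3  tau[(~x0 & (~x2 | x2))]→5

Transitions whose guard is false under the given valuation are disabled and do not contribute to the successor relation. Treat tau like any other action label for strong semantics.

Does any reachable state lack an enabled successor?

Answer: DEADLOCK at state 5

Working:
Reach set: {0,1,5,6}
  0: a→1  [1 exit(s)]
  1: a→6  tau→1  tau→5  [3 exit(s)]
  5: ∅  [no exit]
  6: ∅  [no exit]
trace reaching 5: a·tau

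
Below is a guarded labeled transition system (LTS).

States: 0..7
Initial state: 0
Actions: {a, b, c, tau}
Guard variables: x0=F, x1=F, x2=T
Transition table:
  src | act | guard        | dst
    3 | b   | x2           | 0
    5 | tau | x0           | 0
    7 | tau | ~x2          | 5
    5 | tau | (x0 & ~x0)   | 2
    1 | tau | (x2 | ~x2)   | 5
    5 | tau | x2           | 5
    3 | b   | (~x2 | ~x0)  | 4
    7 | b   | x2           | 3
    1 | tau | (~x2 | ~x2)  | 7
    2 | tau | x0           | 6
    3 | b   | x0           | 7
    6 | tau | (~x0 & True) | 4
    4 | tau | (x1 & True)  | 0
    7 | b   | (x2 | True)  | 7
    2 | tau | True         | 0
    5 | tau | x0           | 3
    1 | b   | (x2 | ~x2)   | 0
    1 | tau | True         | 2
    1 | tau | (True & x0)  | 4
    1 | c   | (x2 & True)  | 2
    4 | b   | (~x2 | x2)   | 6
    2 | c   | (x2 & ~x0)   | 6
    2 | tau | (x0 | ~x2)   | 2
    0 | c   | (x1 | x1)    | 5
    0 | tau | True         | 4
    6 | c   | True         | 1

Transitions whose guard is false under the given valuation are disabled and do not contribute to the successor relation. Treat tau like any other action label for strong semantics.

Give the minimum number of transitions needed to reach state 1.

Breadth-first toward 1:
  L0 = {0}
  L1 = {4}
  L2 = {6}
  L3 = {1}
depth(1)=3, e.g. tau·b·c

Answer: 3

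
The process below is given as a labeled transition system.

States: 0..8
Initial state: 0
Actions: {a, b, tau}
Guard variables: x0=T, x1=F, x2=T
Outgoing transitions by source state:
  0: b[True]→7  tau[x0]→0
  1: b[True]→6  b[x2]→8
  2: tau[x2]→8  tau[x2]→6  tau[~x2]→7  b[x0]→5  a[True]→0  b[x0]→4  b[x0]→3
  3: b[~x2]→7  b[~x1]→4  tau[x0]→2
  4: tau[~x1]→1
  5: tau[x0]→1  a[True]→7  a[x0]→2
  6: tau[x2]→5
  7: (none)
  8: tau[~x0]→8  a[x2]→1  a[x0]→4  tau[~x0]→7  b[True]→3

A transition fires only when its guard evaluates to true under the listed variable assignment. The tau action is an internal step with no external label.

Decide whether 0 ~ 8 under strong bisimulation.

Refine partition for ~:
  round 0: {{0,1,2,3,4,5,6,7,8}}
  round 1: {{0,3},{1},{2},{4,6},{5},{7},{8}}
  round 2: {{0},{1},{2},{3},{4},{5},{6},{7},{8}}
stable after 3 split(s): 9 block(s)
0∈{0}, 8∈{8}

Answer: NOT BISIMILAR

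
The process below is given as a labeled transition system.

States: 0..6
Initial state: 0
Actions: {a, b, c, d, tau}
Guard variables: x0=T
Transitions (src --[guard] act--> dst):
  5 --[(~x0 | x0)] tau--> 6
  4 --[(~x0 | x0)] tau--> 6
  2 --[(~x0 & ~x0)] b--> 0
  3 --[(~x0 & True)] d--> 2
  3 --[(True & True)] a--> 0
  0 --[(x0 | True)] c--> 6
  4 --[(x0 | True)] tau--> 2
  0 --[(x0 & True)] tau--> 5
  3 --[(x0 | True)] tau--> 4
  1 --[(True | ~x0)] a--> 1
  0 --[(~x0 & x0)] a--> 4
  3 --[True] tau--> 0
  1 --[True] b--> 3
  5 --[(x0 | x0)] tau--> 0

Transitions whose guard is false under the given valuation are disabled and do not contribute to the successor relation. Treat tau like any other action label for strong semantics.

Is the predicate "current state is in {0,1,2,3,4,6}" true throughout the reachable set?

Safe = {0,1,2,3,4,6}
Reach set: {0,5,6}
  0: ok
  5: outside
  6: ok
witness against invariant: tau → 5

Answer: INVARIANT VIOLATED at state 5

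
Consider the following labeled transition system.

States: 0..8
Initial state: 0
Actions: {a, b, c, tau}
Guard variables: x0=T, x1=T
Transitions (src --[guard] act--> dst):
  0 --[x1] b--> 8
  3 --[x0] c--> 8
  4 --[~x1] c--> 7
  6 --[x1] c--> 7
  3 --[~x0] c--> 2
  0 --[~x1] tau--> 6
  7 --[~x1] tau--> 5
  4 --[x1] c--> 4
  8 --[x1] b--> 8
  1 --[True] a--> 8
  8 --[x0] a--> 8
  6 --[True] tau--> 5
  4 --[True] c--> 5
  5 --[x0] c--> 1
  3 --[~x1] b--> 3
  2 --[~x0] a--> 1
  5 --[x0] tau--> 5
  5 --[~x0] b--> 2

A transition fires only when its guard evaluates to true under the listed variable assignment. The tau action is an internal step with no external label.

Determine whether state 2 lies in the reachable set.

Guard filter leaves 11 enabled edge(s).
Layer 0: {0}
Layer 1: {8}  cumulative {0,8}
Reach set: {0,8}

Answer: UNREACHABLE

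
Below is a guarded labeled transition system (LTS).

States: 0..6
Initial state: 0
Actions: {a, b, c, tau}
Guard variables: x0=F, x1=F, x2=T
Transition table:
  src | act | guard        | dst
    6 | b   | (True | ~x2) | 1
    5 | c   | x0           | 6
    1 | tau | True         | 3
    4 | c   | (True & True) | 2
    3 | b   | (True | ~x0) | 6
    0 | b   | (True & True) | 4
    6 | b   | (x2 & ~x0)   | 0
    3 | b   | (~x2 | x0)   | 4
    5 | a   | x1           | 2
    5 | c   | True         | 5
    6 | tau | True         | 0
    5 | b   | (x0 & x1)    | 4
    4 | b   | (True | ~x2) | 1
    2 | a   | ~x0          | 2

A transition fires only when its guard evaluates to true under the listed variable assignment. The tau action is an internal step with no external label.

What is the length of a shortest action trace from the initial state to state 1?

Layered search for 1:
  L0 = {0}
  L1 = {4}
  L2 = {1,2}
first hit 1 at d=2 via b·b

Answer: 2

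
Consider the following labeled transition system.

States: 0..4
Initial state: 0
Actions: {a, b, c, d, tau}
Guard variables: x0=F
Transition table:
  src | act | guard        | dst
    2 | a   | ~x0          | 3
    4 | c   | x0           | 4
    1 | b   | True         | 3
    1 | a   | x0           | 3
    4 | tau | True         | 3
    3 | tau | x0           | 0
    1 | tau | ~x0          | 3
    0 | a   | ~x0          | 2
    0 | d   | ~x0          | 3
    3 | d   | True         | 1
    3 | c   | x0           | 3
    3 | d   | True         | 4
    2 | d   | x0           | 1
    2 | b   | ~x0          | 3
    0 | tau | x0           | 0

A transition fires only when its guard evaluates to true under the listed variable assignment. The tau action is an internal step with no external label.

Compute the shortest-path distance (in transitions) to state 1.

Answer: 2

Trace:
BFS to 1:
  L0 = {0}
  L1 = {2,3}
  L2 = {1,4}
first hit 1 at d=2 via d·d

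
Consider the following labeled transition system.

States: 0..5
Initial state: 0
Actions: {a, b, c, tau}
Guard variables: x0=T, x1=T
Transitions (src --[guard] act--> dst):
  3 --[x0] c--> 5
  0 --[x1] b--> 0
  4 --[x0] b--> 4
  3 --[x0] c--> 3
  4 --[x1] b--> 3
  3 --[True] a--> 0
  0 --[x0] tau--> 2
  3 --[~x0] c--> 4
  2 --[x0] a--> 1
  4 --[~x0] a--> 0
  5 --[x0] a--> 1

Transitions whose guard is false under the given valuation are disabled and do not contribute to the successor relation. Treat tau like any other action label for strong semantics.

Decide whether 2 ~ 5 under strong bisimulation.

Compute ~ classes (split until stable):
  P[0] = {{0,1,2,3,4,5}}
  P[1] = {{0},{1},{2,5},{3},{4}}
5 equivalence class(es) (converged in 2)
class of 2: {2,5}; class of 5: {2,5}

Answer: BISIMILAR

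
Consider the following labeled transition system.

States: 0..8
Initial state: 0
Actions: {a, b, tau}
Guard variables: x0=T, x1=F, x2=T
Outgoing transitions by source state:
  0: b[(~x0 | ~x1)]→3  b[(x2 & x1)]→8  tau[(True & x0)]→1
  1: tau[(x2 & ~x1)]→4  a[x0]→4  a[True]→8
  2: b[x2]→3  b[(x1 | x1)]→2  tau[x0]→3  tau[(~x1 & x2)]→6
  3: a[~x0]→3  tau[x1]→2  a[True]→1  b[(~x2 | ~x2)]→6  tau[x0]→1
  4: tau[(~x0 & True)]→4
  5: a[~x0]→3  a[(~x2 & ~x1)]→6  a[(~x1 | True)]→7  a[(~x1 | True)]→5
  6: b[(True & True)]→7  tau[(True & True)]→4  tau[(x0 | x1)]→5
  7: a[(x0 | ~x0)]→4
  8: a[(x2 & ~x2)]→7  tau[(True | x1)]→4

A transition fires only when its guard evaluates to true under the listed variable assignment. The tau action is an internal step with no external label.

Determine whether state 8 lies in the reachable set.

17 transition(s) survive guard evaluation.
Layer 0: {0}
Layer 1: {1,3}  cumulative {0,1,3}
Layer 2: {4,8}  cumulative {0,1,3,4,8}
Reachable = {0,1,3,4,8}
Path to 8: tau·a

Answer: REACHABLE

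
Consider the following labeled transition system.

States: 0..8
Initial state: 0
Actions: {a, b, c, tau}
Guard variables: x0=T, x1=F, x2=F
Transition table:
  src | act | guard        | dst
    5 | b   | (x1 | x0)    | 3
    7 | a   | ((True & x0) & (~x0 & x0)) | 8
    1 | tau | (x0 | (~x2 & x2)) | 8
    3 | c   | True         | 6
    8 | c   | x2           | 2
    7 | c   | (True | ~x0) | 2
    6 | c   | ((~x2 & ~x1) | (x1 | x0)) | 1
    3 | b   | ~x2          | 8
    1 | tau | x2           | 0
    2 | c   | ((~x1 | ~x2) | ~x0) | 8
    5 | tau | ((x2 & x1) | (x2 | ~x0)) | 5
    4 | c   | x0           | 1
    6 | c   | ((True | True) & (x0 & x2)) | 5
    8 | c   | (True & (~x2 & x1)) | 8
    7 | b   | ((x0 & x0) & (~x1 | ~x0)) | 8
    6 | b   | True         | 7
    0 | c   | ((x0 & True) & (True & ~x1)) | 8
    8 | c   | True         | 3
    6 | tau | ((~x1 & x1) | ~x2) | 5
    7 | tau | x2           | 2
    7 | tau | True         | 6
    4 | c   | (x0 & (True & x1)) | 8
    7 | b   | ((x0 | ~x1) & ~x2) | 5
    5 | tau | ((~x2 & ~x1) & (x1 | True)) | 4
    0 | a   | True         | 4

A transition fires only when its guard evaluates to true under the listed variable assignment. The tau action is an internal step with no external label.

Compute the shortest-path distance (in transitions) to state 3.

Answer: 2

Working:
Breadth-first toward 3:
  Layer 0: {0}
  Layer 1: {4,8}
  Layer 2: {1,3}
first hit 3 at d=2 via c·c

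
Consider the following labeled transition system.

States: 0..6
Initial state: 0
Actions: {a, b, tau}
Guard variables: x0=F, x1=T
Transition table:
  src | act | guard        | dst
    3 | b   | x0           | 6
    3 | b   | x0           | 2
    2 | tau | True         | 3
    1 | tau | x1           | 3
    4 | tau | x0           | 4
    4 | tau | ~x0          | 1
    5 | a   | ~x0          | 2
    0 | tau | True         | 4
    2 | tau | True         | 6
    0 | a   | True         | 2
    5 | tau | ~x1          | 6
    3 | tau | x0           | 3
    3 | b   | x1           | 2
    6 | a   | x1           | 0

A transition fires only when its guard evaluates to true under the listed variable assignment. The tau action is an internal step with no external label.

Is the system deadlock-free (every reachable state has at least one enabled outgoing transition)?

Reachable = {0,1,2,3,4,6}
  0: a→2  tau→4  [deg 2]
  1: tau→3  [deg 1]
  2: tau→3  tau→6  [deg 2]
  3: b→2  [deg 1]
  4: tau→1  [deg 1]
  6: a→0  [deg 1]

Answer: DEADLOCK-FREE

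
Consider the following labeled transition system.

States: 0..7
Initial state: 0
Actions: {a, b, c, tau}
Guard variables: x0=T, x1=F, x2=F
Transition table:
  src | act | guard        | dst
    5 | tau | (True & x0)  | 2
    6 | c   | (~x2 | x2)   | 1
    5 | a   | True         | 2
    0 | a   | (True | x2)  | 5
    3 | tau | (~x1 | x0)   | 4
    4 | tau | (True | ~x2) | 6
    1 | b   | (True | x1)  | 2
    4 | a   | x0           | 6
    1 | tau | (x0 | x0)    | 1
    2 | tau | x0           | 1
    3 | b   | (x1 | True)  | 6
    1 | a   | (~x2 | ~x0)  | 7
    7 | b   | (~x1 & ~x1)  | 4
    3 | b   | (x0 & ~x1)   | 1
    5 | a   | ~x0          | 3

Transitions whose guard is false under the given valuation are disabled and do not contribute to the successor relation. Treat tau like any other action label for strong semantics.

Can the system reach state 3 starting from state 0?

After dropping false guards: 14 live edges.
Layer 0: {0}
Layer 1: {5}  now seen {0,5}
Layer 2: {2}  now seen {0,2,5}
Layer 3: {1}  now seen {0,1,2,5}
Layer 4: {7}  now seen {0,1,2,5,7}
Layer 5: {4}  now seen {0,1,2,4,5,7}
Layer 6: {6}  now seen {0,1,2,4,5,6,7}
Reachable = {0,1,2,4,5,6,7}

Answer: UNREACHABLE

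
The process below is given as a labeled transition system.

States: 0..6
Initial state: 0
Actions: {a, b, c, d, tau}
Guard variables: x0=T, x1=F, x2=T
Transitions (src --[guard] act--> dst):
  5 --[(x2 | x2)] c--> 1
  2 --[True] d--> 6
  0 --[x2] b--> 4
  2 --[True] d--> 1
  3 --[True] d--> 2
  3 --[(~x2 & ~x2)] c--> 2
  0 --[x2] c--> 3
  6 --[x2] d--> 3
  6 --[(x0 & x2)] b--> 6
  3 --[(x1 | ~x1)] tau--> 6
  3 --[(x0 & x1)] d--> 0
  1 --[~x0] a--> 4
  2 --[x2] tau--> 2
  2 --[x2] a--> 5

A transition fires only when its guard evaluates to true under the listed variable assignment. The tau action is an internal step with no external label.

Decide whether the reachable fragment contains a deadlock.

R = {0,1,2,3,4,5,6}
  0: b→4  c→3  [deg 2]
  1: ∅  [STUCK]
  2: a→5  d→1  d→6  tau→2  [deg 4]
  3: d→2  tau→6  [deg 2]
  4: ∅  [STUCK]
  5: c→1  [deg 1]
  6: b→6  d→3  [deg 2]
trace reaching 1: c·d·d

Answer: DEADLOCK at state 1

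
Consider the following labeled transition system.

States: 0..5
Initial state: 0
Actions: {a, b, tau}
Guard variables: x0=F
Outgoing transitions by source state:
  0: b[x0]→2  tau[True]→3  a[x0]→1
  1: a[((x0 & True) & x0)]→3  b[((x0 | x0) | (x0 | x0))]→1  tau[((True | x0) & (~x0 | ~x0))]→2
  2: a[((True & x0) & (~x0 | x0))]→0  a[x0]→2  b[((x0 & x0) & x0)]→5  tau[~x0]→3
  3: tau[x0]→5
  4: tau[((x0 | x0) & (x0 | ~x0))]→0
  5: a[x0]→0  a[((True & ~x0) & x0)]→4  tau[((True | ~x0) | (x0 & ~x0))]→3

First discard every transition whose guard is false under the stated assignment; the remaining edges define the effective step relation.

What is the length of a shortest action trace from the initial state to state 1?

Answer: UNREACHABLE

Analysis:
Breadth-first toward 1:
  depth 0: {0}
  depth 1: {3}
1 never appears.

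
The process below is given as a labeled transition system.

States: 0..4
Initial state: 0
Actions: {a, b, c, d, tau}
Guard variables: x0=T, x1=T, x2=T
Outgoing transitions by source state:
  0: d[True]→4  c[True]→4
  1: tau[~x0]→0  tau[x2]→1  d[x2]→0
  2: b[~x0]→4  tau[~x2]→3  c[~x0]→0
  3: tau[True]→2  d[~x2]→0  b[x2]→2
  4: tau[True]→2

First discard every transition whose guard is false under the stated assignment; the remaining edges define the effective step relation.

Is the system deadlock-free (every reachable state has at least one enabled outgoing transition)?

Answer: DEADLOCK at state 2

Analysis:
Reach set: {0,2,4}
  0: c→4  d→4  [2 out]
  2: ∅  [deadlock]
  4: tau→2  [1 out]
trace reaching 2: d·tau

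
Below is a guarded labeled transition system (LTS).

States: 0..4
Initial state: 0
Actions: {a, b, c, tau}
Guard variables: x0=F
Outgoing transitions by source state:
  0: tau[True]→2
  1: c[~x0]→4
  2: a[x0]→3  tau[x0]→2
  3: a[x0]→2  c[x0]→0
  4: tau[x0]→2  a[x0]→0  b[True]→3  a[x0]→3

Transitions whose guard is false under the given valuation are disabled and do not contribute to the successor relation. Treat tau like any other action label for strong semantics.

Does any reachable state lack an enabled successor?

Answer: DEADLOCK at state 2

Analysis:
Reach set: {0,2}
  0: tau→2  [1 out]
  2: ∅  [STUCK]
Path to 2: tau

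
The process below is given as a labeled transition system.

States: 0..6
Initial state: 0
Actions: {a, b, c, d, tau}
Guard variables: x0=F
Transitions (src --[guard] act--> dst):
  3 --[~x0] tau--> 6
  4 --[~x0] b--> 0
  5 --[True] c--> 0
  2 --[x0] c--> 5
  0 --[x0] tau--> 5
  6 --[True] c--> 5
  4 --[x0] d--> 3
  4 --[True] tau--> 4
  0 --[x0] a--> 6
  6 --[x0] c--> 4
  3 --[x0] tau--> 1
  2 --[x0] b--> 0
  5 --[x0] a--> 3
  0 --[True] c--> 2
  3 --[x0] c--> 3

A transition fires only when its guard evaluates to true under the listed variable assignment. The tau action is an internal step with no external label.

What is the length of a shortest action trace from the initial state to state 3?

Layered search for 3:
  Layer 0: {0}
  Layer 1: {2}
3 never appears.

Answer: UNREACHABLE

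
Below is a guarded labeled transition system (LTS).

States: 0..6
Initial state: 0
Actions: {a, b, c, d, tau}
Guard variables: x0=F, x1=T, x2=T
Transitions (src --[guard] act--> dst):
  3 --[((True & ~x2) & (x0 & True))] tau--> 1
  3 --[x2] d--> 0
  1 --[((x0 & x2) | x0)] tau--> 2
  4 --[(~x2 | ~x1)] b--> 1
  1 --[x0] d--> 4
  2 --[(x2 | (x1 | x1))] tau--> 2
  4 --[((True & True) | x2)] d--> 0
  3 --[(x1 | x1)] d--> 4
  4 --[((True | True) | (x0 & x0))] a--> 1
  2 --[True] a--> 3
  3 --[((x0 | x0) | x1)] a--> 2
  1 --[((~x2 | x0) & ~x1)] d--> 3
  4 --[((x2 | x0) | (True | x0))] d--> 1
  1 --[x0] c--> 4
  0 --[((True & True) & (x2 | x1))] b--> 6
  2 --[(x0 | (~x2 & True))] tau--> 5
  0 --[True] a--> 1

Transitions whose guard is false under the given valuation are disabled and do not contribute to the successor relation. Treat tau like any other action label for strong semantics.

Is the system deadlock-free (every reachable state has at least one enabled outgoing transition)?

Answer: DEADLOCK at state 1

Trace:
Reach set: {0,1,6}
  0: a→1  b→6  [deg 2]
  1: ∅  [no exit]
  6: ∅  [no exit]
trace reaching 1: a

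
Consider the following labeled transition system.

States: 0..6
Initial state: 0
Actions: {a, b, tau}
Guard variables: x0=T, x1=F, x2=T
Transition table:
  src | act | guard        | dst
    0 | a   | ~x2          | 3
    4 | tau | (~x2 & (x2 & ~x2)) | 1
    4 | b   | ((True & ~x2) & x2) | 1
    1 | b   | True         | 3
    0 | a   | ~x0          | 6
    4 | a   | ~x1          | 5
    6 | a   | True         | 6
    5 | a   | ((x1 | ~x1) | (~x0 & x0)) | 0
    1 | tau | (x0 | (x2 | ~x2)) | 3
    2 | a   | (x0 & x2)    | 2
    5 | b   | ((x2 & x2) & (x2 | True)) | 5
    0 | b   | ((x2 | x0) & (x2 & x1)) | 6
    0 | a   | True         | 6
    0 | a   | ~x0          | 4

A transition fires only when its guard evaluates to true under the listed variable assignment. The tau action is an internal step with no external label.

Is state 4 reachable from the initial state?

After dropping false guards: 8 live edges.
depth 0: {0}
depth 1: {6}  total {0,6}
Reachable = {0,6}

Answer: UNREACHABLE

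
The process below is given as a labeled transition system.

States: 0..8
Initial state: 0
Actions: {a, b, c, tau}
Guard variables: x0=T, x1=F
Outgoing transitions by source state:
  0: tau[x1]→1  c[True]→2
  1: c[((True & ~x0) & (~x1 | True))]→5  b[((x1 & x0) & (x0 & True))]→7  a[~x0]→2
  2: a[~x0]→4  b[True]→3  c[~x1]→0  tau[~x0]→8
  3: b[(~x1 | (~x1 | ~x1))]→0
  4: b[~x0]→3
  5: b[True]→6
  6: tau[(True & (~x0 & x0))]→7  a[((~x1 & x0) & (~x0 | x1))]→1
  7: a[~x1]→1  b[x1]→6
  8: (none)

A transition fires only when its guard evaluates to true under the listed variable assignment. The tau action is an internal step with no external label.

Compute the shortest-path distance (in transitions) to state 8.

Answer: UNREACHABLE

Working:
Layered search for 8:
  depth 0: {0}
  depth 1: {2}
  depth 2: {3}
8 never appears.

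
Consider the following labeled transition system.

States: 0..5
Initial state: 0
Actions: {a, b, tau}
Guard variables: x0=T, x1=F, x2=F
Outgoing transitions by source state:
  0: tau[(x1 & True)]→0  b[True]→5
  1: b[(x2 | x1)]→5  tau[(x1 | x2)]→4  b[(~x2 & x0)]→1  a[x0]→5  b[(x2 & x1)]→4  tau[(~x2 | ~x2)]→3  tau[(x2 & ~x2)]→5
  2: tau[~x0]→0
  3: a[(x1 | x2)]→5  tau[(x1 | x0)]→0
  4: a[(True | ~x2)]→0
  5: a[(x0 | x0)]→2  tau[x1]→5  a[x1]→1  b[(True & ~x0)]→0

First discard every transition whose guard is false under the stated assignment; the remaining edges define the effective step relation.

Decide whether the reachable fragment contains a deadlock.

Reach set: {0,2,5}
  0: b→5  [1 exit(s)]
  2: ∅  [no exit]
  5: a→2  [1 exit(s)]
trace reaching 2: b·a

Answer: DEADLOCK at state 2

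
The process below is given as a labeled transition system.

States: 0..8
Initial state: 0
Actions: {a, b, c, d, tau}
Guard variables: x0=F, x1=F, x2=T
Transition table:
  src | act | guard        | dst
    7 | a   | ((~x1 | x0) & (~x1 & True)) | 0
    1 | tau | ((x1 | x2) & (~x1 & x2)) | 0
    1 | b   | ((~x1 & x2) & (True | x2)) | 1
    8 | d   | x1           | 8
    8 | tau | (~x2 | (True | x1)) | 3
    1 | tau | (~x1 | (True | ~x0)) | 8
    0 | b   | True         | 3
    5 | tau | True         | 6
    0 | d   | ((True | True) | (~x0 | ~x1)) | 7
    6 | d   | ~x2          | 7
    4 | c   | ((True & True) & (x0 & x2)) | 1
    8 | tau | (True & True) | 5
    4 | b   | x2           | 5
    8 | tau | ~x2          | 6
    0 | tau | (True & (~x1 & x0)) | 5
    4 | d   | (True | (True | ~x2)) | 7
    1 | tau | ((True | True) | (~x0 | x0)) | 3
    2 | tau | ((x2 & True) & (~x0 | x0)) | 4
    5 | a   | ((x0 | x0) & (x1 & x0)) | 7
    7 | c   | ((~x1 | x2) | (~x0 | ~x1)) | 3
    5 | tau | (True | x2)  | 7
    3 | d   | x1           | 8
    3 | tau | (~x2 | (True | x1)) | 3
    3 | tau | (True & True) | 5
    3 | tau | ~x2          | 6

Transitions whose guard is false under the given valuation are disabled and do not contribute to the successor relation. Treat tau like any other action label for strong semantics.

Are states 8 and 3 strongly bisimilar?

Refine partition for ~:
  round 0: {{0,1,2,3,4,5,6,7,8}}
  round 1: {{0,4},{1},{2,3,5,8},{6},{7}}
  round 2: {{0,4},{1},{2},{3,8},{5},{6},{7}}
  round 3: {{0},{1},{2},{3,8},{4},{5},{6},{7}}
stable after 4 split(s): 8 block(s)
[8]={3,8}  [3]={3,8}

Answer: BISIMILAR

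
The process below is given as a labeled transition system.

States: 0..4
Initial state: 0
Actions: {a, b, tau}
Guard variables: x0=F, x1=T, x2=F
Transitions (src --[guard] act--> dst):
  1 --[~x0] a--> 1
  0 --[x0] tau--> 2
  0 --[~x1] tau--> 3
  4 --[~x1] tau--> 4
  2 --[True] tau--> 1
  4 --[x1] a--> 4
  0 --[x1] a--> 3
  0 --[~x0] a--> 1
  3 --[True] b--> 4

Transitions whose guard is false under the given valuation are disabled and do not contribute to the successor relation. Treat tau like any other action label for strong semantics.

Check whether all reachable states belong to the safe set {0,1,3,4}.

Inv-set: {0,1,3,4}
R = {0,1,3,4}
  0: safe
  1: safe
  3: safe
  4: safe

Answer: INVARIANT HOLDS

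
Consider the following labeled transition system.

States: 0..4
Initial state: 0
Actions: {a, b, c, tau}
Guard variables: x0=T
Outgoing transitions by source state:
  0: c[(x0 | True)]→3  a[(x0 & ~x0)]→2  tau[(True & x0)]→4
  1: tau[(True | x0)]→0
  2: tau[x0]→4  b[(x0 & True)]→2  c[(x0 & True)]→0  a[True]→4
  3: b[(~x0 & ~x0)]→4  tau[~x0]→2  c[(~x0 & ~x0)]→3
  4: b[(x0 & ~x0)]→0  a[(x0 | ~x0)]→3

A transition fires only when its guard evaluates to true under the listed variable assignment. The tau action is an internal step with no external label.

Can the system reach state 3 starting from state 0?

Answer: REACHABLE

Analysis:
Guard filter leaves 8 enabled edge(s).
depth 0: {0}
depth 1: {3,4}  cumulative {0,3,4}
Reach set: {0,3,4}
trace reaching 3: c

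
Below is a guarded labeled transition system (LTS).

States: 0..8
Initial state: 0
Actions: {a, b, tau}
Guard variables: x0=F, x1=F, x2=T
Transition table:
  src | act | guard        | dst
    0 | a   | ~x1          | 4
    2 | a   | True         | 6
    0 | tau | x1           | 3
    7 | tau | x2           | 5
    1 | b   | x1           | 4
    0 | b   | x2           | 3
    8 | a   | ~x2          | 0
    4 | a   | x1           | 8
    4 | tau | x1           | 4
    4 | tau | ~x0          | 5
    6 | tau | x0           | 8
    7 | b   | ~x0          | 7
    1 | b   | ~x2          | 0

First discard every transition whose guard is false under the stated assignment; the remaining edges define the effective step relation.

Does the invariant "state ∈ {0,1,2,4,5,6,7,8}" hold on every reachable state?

Safe = {0,1,2,4,5,6,7,8}
Reach set: {0,3,4,5}
  0: ok
  3: VIOLATES
  4: ok
  5: ok
witness against invariant: b → 3

Answer: INVARIANT VIOLATED at state 3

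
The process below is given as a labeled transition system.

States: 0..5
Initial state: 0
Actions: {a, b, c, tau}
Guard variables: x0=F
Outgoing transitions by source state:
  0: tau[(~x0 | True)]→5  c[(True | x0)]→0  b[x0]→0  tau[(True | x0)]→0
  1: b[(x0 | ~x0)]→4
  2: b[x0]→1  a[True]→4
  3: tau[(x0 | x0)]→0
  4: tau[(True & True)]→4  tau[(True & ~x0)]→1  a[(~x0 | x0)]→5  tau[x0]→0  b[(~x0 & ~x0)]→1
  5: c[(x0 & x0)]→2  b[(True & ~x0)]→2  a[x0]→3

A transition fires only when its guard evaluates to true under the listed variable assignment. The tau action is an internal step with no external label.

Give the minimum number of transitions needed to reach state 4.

Breadth-first toward 4:
  depth 0: {0}
  depth 1: {5}
  depth 2: {2}
  depth 3: {4}
4 enters at depth 3; path tau·b·a

Answer: 3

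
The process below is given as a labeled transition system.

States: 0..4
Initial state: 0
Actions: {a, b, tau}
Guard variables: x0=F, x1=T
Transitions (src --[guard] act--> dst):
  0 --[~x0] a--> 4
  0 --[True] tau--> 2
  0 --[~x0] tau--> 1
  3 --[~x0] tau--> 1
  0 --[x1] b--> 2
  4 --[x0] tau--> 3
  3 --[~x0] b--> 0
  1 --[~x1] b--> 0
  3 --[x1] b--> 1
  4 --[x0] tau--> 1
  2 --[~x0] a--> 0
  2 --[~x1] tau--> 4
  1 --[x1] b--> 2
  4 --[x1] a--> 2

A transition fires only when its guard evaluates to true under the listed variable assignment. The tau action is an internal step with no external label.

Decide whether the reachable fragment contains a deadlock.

Reachable = {0,1,2,4}
  0: a→4  b→2  tau→1  tau→2  [4 exit(s)]
  1: b→2  [1 exit(s)]
  2: a→0  [1 exit(s)]
  4: a→2  [1 exit(s)]

Answer: DEADLOCK-FREE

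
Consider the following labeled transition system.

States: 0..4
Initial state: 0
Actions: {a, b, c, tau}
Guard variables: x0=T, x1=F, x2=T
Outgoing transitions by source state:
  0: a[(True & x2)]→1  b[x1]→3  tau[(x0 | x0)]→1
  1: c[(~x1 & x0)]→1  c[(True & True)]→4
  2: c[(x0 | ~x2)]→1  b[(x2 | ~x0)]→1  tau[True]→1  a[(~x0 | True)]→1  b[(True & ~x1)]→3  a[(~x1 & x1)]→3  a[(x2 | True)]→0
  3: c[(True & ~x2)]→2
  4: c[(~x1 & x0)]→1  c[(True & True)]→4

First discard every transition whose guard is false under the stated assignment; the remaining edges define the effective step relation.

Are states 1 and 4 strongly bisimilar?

Answer: BISIMILAR

Analysis:
Compute ~ classes (split until stable):
  π0 = {{0,1,2,3,4}}
  π1 = {{0},{1,4},{2},{3}}
4 equivalence class(es) (converged in 2)
class of 1: {1,4}; class of 4: {1,4}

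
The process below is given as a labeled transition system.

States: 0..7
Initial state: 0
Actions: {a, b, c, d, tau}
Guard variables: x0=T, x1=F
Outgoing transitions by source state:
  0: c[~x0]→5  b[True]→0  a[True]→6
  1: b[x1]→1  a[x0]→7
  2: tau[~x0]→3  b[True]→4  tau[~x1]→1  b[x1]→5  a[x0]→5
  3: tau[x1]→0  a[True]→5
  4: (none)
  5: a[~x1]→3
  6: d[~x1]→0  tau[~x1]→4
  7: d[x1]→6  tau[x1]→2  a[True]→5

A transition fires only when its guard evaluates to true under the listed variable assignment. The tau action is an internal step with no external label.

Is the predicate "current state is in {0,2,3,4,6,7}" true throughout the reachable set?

Safe = {0,2,3,4,6,7}
Reach set: {0,4,6}
  0: ok
  4: ok
  6: ok

Answer: INVARIANT HOLDS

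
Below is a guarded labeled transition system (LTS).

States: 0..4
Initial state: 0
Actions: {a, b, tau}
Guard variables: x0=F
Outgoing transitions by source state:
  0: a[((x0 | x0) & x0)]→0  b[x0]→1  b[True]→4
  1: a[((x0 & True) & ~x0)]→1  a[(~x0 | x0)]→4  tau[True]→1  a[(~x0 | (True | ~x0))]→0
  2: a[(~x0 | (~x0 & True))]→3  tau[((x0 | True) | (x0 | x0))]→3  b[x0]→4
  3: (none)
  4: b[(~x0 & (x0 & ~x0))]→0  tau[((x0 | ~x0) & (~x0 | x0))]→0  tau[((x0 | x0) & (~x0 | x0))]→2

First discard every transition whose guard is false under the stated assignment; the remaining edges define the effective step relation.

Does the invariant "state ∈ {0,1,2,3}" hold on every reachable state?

Answer: INVARIANT VIOLATED at state 4

Analysis:
Safe = {0,1,2,3}
Reachable = {0,4}
  0: ✓
  4: ✗ unsafe
reach 4 via b — violates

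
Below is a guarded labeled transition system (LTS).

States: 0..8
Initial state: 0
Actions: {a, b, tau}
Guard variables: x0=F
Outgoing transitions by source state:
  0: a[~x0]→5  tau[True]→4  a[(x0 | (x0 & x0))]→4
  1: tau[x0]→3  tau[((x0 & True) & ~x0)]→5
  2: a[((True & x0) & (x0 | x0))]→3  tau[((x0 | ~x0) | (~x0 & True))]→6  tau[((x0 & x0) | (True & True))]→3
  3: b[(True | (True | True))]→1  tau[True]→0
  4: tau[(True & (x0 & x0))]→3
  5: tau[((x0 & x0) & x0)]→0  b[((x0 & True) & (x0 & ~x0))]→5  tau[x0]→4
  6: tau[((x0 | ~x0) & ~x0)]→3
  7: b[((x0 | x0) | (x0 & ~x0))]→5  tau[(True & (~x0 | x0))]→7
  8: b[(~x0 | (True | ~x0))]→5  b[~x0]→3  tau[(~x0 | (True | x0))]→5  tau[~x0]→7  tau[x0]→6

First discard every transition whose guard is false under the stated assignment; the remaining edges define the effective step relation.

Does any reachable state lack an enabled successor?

R = {0,4,5}
  0: a→5  tau→4  [deg 2]
  4: ∅  [STUCK]
  5: ∅  [STUCK]
trace reaching 4: tau

Answer: DEADLOCK at state 4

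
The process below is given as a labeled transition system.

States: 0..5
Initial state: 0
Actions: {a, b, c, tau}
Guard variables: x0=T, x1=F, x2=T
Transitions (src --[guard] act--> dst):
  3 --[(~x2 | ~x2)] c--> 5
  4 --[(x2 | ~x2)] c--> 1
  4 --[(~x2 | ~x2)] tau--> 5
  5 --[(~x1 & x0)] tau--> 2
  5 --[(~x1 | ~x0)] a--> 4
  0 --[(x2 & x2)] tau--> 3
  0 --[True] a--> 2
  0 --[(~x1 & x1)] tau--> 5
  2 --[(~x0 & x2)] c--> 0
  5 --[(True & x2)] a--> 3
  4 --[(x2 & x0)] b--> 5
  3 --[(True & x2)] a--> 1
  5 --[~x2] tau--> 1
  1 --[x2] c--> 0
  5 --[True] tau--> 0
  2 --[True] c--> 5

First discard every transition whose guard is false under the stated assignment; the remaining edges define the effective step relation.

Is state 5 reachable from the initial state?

Answer: REACHABLE

Working:
11 transition(s) survive guard evaluation.
Layer 0: {0}
Layer 1: {2,3}  now seen {0,2,3}
Layer 2: {1,5}  now seen {0,1,2,3,5}
Layer 3: {4}  now seen {0,1,2,3,4,5}
Reachable = {0,1,2,3,4,5}
witness 5: a·c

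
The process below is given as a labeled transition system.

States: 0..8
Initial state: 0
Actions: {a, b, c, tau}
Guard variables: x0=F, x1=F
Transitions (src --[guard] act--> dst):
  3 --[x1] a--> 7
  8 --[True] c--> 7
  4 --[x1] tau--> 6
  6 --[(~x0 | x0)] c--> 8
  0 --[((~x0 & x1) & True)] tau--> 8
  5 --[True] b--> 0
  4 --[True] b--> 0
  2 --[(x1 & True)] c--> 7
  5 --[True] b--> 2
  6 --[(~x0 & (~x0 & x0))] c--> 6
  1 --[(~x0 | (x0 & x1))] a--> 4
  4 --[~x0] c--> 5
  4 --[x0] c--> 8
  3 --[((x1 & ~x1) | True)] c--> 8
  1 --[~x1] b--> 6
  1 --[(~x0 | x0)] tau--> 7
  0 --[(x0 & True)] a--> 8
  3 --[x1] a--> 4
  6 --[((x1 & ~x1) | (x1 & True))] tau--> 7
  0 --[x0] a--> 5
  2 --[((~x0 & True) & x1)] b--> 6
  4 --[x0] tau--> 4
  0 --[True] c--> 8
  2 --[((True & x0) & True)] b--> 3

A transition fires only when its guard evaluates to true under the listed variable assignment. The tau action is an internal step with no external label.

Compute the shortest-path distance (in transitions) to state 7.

Answer: 2

Working:
BFS to 7:
  Layer 0: {0}
  Layer 1: {8}
  Layer 2: {7}
first hit 7 at d=2 via c·c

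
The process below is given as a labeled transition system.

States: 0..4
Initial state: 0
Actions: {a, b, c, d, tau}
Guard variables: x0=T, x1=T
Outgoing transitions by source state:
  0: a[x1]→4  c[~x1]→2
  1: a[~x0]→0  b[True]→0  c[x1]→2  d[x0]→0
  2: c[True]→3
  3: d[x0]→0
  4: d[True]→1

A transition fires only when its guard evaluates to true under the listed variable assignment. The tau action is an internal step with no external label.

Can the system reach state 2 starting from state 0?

Answer: REACHABLE

Analysis:
Guard filter leaves 7 enabled edge(s).
Layer 0: {0}
Layer 1: {4}  total {0,4}
Layer 2: {1}  total {0,1,4}
Layer 3: {2}  total {0,1,2,4}
Layer 4: {3}  total {0,1,2,3,4}
Reach set: {0,1,2,3,4}
witness 2: a·d·c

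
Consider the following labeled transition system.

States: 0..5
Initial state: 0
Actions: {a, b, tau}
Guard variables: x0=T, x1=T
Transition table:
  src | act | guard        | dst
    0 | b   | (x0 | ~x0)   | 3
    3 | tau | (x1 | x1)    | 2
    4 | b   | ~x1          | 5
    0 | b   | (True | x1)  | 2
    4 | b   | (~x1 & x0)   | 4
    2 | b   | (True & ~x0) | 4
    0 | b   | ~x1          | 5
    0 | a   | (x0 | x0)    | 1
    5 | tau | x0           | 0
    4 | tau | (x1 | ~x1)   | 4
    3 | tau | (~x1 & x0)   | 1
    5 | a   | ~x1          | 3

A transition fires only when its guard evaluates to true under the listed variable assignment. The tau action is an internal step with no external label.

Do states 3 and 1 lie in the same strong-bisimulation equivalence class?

Compute ~ classes (split until stable):
  π0 = {{0,1,2,3,4,5}}
  π1 = {{0},{1,2},{3,4,5}}
  π2 = {{0},{1,2},{3},{4},{5}}
5 equivalence class(es) (converged in 3)
[3]={3}  [1]={1,2}

Answer: NOT BISIMILAR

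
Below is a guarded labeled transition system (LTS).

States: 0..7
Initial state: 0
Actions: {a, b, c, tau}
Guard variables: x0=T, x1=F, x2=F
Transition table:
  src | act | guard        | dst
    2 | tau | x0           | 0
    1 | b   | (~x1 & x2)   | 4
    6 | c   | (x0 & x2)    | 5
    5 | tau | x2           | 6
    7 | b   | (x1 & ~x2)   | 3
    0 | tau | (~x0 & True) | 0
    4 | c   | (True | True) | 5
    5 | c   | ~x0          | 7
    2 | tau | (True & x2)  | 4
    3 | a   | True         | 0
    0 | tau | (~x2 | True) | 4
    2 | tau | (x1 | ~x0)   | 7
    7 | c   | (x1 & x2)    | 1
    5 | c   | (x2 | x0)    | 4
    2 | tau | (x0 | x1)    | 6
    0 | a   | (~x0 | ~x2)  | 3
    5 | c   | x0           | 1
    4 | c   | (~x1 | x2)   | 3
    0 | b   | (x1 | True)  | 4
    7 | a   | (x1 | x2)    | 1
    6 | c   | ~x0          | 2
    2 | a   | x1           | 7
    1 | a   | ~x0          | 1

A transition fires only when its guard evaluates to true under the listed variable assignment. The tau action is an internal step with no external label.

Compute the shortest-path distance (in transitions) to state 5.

Layered search for 5:
  L0 = {0}
  L1 = {3,4}
  L2 = {5}
first hit 5 at d=2 via b·c

Answer: 2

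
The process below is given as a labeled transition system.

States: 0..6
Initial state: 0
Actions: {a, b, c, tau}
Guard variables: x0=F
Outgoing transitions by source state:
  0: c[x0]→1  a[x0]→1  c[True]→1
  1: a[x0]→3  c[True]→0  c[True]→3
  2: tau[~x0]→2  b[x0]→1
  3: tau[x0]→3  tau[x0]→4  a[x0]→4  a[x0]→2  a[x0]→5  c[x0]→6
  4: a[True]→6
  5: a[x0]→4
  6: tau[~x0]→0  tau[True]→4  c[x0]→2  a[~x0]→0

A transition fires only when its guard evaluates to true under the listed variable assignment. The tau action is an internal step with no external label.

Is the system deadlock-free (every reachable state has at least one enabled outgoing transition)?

Answer: DEADLOCK at state 3

Working:
Reach set: {0,1,3}
  0: c→1  [deg 1]
  1: c→0  c→3  [deg 2]
  3: ∅  [no exit]
witness 3: c·c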